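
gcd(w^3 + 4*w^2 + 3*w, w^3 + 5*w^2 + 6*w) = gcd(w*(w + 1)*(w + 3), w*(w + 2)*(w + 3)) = w^2 + 3*w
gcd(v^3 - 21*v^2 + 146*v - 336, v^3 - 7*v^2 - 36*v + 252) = v^2 - 13*v + 42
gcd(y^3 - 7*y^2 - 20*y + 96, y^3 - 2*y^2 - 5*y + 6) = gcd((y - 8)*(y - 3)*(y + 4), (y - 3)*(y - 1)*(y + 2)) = y - 3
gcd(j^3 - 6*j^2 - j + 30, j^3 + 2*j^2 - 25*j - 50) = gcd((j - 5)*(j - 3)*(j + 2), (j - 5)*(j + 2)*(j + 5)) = j^2 - 3*j - 10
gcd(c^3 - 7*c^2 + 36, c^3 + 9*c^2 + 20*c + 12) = c + 2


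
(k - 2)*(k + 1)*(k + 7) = k^3 + 6*k^2 - 9*k - 14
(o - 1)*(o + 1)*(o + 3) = o^3 + 3*o^2 - o - 3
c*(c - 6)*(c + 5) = c^3 - c^2 - 30*c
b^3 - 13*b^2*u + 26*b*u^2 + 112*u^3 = (b - 8*u)*(b - 7*u)*(b + 2*u)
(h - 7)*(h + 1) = h^2 - 6*h - 7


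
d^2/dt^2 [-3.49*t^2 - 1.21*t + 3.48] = -6.98000000000000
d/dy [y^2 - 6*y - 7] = 2*y - 6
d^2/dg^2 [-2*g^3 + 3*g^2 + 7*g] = 6 - 12*g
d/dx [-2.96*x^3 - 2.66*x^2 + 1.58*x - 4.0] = -8.88*x^2 - 5.32*x + 1.58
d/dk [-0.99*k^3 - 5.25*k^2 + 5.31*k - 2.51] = -2.97*k^2 - 10.5*k + 5.31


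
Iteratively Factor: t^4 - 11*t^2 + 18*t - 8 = (t - 1)*(t^3 + t^2 - 10*t + 8) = (t - 2)*(t - 1)*(t^2 + 3*t - 4) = (t - 2)*(t - 1)^2*(t + 4)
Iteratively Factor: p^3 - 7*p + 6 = (p + 3)*(p^2 - 3*p + 2) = (p - 2)*(p + 3)*(p - 1)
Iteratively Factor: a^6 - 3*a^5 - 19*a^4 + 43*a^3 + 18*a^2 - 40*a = (a + 1)*(a^5 - 4*a^4 - 15*a^3 + 58*a^2 - 40*a) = a*(a + 1)*(a^4 - 4*a^3 - 15*a^2 + 58*a - 40) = a*(a - 2)*(a + 1)*(a^3 - 2*a^2 - 19*a + 20) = a*(a - 2)*(a + 1)*(a + 4)*(a^2 - 6*a + 5) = a*(a - 5)*(a - 2)*(a + 1)*(a + 4)*(a - 1)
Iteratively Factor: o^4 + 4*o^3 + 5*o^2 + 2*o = (o + 2)*(o^3 + 2*o^2 + o) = o*(o + 2)*(o^2 + 2*o + 1) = o*(o + 1)*(o + 2)*(o + 1)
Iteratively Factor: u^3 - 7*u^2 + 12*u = (u - 4)*(u^2 - 3*u) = (u - 4)*(u - 3)*(u)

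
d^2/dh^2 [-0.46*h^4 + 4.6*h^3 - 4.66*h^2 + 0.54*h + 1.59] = -5.52*h^2 + 27.6*h - 9.32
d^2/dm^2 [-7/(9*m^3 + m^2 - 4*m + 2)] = 14*((27*m + 1)*(9*m^3 + m^2 - 4*m + 2) - (27*m^2 + 2*m - 4)^2)/(9*m^3 + m^2 - 4*m + 2)^3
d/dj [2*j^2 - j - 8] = 4*j - 1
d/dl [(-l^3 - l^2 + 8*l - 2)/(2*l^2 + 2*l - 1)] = (-2*l^4 - 4*l^3 - 15*l^2 + 10*l - 4)/(4*l^4 + 8*l^3 - 4*l + 1)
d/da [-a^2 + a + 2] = 1 - 2*a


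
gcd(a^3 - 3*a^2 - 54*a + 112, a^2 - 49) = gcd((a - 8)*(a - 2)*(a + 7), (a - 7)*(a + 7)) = a + 7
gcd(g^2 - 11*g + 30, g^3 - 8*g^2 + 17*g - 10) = g - 5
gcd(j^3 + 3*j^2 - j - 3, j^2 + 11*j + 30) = 1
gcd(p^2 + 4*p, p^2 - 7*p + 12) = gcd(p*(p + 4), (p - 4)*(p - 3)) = 1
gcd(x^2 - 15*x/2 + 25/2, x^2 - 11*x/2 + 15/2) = x - 5/2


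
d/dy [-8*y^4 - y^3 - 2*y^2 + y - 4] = -32*y^3 - 3*y^2 - 4*y + 1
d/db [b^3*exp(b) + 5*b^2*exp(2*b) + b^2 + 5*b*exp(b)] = b^3*exp(b) + 10*b^2*exp(2*b) + 3*b^2*exp(b) + 10*b*exp(2*b) + 5*b*exp(b) + 2*b + 5*exp(b)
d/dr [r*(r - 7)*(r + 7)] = 3*r^2 - 49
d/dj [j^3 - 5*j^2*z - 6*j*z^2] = 3*j^2 - 10*j*z - 6*z^2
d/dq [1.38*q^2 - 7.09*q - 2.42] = 2.76*q - 7.09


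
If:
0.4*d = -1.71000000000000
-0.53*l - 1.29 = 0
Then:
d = -4.28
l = -2.43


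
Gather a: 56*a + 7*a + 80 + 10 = 63*a + 90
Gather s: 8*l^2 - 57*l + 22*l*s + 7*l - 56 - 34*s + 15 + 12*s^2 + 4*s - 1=8*l^2 - 50*l + 12*s^2 + s*(22*l - 30) - 42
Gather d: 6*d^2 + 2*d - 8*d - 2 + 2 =6*d^2 - 6*d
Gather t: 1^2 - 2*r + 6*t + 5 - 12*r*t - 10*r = -12*r + t*(6 - 12*r) + 6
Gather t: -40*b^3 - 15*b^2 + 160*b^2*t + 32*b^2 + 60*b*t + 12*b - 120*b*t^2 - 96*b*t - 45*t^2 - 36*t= -40*b^3 + 17*b^2 + 12*b + t^2*(-120*b - 45) + t*(160*b^2 - 36*b - 36)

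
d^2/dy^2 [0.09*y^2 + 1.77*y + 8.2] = 0.180000000000000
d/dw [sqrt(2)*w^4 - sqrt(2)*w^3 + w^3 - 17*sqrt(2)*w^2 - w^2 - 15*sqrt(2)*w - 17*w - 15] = 4*sqrt(2)*w^3 - 3*sqrt(2)*w^2 + 3*w^2 - 34*sqrt(2)*w - 2*w - 15*sqrt(2) - 17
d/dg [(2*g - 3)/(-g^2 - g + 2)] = (-2*g^2 - 2*g + (2*g - 3)*(2*g + 1) + 4)/(g^2 + g - 2)^2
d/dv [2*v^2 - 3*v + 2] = 4*v - 3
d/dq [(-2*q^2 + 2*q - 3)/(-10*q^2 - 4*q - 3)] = 2*(14*q^2 - 24*q - 9)/(100*q^4 + 80*q^3 + 76*q^2 + 24*q + 9)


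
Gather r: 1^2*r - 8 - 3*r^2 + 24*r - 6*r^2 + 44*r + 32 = -9*r^2 + 69*r + 24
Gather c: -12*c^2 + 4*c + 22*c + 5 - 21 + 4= -12*c^2 + 26*c - 12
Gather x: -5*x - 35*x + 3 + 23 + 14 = 40 - 40*x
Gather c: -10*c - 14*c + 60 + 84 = 144 - 24*c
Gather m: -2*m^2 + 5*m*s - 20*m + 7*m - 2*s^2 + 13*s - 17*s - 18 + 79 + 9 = -2*m^2 + m*(5*s - 13) - 2*s^2 - 4*s + 70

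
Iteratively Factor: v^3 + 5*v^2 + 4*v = (v + 4)*(v^2 + v) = (v + 1)*(v + 4)*(v)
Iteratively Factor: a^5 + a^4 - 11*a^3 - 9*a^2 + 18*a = (a - 1)*(a^4 + 2*a^3 - 9*a^2 - 18*a) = (a - 3)*(a - 1)*(a^3 + 5*a^2 + 6*a) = a*(a - 3)*(a - 1)*(a^2 + 5*a + 6) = a*(a - 3)*(a - 1)*(a + 2)*(a + 3)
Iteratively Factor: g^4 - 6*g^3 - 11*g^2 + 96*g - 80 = (g - 1)*(g^3 - 5*g^2 - 16*g + 80) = (g - 4)*(g - 1)*(g^2 - g - 20) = (g - 4)*(g - 1)*(g + 4)*(g - 5)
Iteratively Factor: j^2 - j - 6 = (j + 2)*(j - 3)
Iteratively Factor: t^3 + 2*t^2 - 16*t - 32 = (t + 2)*(t^2 - 16) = (t + 2)*(t + 4)*(t - 4)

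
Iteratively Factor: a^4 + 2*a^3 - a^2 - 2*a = (a + 1)*(a^3 + a^2 - 2*a) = (a - 1)*(a + 1)*(a^2 + 2*a) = a*(a - 1)*(a + 1)*(a + 2)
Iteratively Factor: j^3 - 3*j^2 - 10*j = (j - 5)*(j^2 + 2*j) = j*(j - 5)*(j + 2)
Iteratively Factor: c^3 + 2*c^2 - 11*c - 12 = (c + 1)*(c^2 + c - 12) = (c - 3)*(c + 1)*(c + 4)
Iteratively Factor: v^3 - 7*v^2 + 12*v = (v - 4)*(v^2 - 3*v) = v*(v - 4)*(v - 3)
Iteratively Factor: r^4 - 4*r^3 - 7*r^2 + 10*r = (r + 2)*(r^3 - 6*r^2 + 5*r) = r*(r + 2)*(r^2 - 6*r + 5) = r*(r - 1)*(r + 2)*(r - 5)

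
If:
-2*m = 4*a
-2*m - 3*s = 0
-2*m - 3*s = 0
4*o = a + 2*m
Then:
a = 3*s/4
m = -3*s/2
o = -9*s/16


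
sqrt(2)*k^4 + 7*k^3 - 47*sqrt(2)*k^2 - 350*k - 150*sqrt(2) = (k - 5*sqrt(2))*(k + 3*sqrt(2))*(k + 5*sqrt(2))*(sqrt(2)*k + 1)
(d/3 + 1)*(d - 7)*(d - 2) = d^3/3 - 2*d^2 - 13*d/3 + 14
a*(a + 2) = a^2 + 2*a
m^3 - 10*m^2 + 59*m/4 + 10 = (m - 8)*(m - 5/2)*(m + 1/2)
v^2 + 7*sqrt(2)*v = v*(v + 7*sqrt(2))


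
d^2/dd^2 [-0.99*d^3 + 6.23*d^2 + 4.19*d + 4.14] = 12.46 - 5.94*d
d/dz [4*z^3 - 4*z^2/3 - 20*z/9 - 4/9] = 12*z^2 - 8*z/3 - 20/9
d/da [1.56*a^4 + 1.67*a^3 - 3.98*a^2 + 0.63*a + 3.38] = 6.24*a^3 + 5.01*a^2 - 7.96*a + 0.63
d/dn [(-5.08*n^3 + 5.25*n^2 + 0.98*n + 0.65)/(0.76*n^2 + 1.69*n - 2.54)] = (-3.8608*n^4 - 17.1704*n^3 + 46.8373*n^2 - 27.658*n - 3.5877)/(0.5776*n^4 + 2.5688*n^3 - 1.0047*n^2 - 8.5852*n + 6.4516)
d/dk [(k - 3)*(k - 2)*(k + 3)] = 3*k^2 - 4*k - 9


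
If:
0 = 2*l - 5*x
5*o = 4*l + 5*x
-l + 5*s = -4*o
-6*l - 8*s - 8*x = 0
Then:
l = 0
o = 0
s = 0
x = 0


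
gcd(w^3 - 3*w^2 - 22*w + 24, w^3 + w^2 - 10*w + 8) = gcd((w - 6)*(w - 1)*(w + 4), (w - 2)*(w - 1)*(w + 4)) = w^2 + 3*w - 4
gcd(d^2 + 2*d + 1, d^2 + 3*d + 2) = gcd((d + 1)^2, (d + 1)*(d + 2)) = d + 1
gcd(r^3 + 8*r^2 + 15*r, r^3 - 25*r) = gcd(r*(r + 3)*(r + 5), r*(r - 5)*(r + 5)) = r^2 + 5*r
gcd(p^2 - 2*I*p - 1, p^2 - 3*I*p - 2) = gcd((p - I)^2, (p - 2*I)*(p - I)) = p - I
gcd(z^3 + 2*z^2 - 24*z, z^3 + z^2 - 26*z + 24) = z^2 + 2*z - 24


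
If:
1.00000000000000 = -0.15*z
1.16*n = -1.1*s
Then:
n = -0.948275862068966*s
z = -6.67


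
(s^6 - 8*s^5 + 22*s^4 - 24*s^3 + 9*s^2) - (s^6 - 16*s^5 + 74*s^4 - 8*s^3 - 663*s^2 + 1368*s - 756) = 8*s^5 - 52*s^4 - 16*s^3 + 672*s^2 - 1368*s + 756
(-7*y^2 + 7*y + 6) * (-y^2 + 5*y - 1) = 7*y^4 - 42*y^3 + 36*y^2 + 23*y - 6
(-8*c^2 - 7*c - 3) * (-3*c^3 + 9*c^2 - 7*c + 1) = 24*c^5 - 51*c^4 + 2*c^3 + 14*c^2 + 14*c - 3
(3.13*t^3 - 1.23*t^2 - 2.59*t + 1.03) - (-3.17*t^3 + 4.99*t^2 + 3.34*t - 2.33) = 6.3*t^3 - 6.22*t^2 - 5.93*t + 3.36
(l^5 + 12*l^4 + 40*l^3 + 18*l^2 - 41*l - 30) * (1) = l^5 + 12*l^4 + 40*l^3 + 18*l^2 - 41*l - 30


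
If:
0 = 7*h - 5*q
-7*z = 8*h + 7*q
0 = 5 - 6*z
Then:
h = -175/534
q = -245/534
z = 5/6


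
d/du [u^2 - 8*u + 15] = 2*u - 8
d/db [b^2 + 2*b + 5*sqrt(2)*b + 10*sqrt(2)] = 2*b + 2 + 5*sqrt(2)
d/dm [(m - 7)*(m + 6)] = 2*m - 1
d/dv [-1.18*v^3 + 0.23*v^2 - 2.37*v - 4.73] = -3.54*v^2 + 0.46*v - 2.37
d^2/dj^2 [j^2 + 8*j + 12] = 2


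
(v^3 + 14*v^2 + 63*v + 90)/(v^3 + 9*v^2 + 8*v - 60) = (v + 3)/(v - 2)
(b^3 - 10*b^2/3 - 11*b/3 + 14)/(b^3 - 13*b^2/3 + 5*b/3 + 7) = (b + 2)/(b + 1)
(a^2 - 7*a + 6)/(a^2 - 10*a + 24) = (a - 1)/(a - 4)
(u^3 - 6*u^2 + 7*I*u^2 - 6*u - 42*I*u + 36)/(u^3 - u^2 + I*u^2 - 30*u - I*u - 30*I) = (u + 6*I)/(u + 5)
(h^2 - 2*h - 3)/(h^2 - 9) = (h + 1)/(h + 3)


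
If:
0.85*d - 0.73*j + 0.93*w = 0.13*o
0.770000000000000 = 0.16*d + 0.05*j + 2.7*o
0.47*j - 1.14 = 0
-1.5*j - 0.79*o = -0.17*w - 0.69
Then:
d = -25.54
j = 2.43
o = 1.75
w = 25.49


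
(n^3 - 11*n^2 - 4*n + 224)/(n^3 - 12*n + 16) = (n^2 - 15*n + 56)/(n^2 - 4*n + 4)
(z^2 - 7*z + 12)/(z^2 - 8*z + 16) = (z - 3)/(z - 4)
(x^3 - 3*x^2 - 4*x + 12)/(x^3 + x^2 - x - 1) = (x^3 - 3*x^2 - 4*x + 12)/(x^3 + x^2 - x - 1)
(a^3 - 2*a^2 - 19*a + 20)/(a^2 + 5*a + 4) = (a^2 - 6*a + 5)/(a + 1)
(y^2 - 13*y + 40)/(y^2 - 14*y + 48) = (y - 5)/(y - 6)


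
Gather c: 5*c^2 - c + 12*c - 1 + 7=5*c^2 + 11*c + 6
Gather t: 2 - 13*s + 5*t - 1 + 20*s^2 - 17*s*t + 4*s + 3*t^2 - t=20*s^2 - 9*s + 3*t^2 + t*(4 - 17*s) + 1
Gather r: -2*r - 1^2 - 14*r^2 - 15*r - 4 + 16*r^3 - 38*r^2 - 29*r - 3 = 16*r^3 - 52*r^2 - 46*r - 8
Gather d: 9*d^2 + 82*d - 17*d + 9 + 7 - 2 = 9*d^2 + 65*d + 14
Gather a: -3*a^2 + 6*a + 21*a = -3*a^2 + 27*a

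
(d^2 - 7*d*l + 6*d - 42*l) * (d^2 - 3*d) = d^4 - 7*d^3*l + 3*d^3 - 21*d^2*l - 18*d^2 + 126*d*l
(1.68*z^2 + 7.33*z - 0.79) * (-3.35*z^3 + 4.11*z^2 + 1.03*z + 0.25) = -5.628*z^5 - 17.6507*z^4 + 34.5032*z^3 + 4.723*z^2 + 1.0188*z - 0.1975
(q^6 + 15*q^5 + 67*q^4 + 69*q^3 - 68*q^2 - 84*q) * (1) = q^6 + 15*q^5 + 67*q^4 + 69*q^3 - 68*q^2 - 84*q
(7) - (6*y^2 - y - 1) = -6*y^2 + y + 8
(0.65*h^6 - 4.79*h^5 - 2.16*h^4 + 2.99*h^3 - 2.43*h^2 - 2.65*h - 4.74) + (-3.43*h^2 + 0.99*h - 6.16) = 0.65*h^6 - 4.79*h^5 - 2.16*h^4 + 2.99*h^3 - 5.86*h^2 - 1.66*h - 10.9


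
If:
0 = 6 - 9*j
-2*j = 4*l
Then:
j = 2/3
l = -1/3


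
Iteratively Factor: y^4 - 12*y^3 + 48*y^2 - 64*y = (y - 4)*(y^3 - 8*y^2 + 16*y) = (y - 4)^2*(y^2 - 4*y) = (y - 4)^3*(y)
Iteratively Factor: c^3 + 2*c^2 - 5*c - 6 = (c - 2)*(c^2 + 4*c + 3) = (c - 2)*(c + 3)*(c + 1)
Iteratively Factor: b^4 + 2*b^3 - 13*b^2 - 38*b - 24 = (b + 2)*(b^3 - 13*b - 12) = (b - 4)*(b + 2)*(b^2 + 4*b + 3) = (b - 4)*(b + 1)*(b + 2)*(b + 3)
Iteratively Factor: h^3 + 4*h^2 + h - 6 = (h + 3)*(h^2 + h - 2) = (h + 2)*(h + 3)*(h - 1)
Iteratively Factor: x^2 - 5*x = (x)*(x - 5)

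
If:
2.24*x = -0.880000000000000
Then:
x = -0.39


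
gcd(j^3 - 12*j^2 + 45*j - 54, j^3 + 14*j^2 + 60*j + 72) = 1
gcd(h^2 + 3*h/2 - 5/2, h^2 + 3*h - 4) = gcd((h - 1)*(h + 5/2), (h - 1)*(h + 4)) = h - 1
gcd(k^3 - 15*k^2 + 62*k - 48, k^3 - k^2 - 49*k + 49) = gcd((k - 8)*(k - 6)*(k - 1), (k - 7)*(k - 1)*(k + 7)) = k - 1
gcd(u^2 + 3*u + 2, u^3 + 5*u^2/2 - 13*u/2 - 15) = u + 2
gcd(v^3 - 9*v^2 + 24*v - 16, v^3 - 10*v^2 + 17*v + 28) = v - 4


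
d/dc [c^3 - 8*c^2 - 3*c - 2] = 3*c^2 - 16*c - 3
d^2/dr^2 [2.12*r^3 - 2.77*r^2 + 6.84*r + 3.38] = 12.72*r - 5.54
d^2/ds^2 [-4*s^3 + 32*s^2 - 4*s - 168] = 64 - 24*s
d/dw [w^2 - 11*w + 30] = 2*w - 11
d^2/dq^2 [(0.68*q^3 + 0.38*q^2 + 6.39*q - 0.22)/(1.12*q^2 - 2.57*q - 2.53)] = (8.88178419700125e-16*q^5 + 31.055176*q^3 + 31.333368*q^2 + 138.555384*q - 82.385094)/(1.404928*q^6 - 9.671424*q^5 + 12.671568*q^4 + 26.719519*q^3 - 28.624167*q^2 - 49.350939*q - 16.194277)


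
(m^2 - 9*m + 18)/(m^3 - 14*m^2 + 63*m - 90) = 1/(m - 5)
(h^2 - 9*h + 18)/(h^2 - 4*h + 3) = (h - 6)/(h - 1)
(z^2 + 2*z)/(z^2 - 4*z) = (z + 2)/(z - 4)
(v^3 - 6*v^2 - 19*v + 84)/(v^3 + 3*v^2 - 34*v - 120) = (v^2 - 10*v + 21)/(v^2 - v - 30)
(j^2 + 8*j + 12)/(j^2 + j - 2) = (j + 6)/(j - 1)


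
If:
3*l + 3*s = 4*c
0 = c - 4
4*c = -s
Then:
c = 4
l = 64/3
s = -16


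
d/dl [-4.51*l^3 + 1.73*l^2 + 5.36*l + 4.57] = -13.53*l^2 + 3.46*l + 5.36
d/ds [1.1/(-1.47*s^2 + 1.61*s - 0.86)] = (3.234*s - 1.771)/(1.47*s^2 - 1.61*s + 0.86)^2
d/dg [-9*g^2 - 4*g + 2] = -18*g - 4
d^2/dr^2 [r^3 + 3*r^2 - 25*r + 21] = 6*r + 6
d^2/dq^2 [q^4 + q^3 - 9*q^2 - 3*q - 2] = 12*q^2 + 6*q - 18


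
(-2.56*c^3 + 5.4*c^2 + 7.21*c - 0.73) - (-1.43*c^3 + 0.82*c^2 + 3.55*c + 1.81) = -1.13*c^3 + 4.58*c^2 + 3.66*c - 2.54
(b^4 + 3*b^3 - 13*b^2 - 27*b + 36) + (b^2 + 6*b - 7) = b^4 + 3*b^3 - 12*b^2 - 21*b + 29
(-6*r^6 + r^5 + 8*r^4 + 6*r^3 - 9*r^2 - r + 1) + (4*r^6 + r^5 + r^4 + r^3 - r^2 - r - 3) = -2*r^6 + 2*r^5 + 9*r^4 + 7*r^3 - 10*r^2 - 2*r - 2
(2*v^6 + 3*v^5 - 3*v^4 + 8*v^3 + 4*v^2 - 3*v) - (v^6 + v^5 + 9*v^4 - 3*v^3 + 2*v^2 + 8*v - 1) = v^6 + 2*v^5 - 12*v^4 + 11*v^3 + 2*v^2 - 11*v + 1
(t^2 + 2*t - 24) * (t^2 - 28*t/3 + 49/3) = t^4 - 22*t^3/3 - 79*t^2/3 + 770*t/3 - 392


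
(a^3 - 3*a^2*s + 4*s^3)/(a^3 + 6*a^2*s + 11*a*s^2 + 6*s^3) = (a^2 - 4*a*s + 4*s^2)/(a^2 + 5*a*s + 6*s^2)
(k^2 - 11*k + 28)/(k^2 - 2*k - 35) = (k - 4)/(k + 5)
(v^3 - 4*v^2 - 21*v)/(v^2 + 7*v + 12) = v*(v - 7)/(v + 4)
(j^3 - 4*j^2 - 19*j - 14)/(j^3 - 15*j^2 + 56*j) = (j^2 + 3*j + 2)/(j*(j - 8))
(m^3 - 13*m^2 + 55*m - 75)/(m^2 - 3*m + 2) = (m^3 - 13*m^2 + 55*m - 75)/(m^2 - 3*m + 2)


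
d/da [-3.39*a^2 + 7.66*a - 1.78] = 7.66 - 6.78*a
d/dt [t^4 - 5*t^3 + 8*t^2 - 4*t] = 4*t^3 - 15*t^2 + 16*t - 4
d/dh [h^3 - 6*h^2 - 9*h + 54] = 3*h^2 - 12*h - 9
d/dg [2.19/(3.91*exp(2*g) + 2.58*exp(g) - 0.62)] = (-17.1258*exp(g) - 5.6502)*exp(g)/(3.91*exp(2*g) + 2.58*exp(g) - 0.62)^2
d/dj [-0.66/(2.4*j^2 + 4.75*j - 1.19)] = (3.168*j + 3.135)/(2.4*j^2 + 4.75*j - 1.19)^2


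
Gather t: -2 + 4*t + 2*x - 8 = 4*t + 2*x - 10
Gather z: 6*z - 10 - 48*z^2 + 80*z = -48*z^2 + 86*z - 10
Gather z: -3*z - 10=-3*z - 10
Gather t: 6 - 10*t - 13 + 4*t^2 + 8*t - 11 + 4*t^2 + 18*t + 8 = 8*t^2 + 16*t - 10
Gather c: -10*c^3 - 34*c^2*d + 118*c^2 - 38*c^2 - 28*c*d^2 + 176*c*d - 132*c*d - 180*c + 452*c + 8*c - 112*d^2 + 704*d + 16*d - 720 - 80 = -10*c^3 + c^2*(80 - 34*d) + c*(-28*d^2 + 44*d + 280) - 112*d^2 + 720*d - 800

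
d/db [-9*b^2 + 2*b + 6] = 2 - 18*b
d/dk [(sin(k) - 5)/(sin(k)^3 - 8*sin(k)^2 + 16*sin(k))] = (15*sin(k) + cos(2*k) - 21)*cos(k)/((sin(k) - 4)^3*sin(k)^2)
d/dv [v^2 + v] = 2*v + 1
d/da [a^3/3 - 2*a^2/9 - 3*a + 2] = a^2 - 4*a/9 - 3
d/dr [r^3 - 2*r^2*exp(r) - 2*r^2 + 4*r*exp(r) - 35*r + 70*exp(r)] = -2*r^2*exp(r) + 3*r^2 - 4*r + 74*exp(r) - 35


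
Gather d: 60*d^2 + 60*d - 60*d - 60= 60*d^2 - 60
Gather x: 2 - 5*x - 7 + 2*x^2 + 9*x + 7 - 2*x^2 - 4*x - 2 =0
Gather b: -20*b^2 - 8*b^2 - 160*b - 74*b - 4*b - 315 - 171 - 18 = -28*b^2 - 238*b - 504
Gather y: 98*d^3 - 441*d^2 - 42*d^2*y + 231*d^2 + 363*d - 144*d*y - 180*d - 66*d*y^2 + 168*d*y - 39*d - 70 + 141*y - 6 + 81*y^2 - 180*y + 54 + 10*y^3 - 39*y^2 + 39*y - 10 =98*d^3 - 210*d^2 + 144*d + 10*y^3 + y^2*(42 - 66*d) + y*(-42*d^2 + 24*d) - 32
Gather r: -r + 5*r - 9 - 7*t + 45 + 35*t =4*r + 28*t + 36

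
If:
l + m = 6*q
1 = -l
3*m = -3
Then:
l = -1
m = -1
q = -1/3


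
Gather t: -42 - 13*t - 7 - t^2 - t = -t^2 - 14*t - 49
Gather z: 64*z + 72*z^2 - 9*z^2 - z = 63*z^2 + 63*z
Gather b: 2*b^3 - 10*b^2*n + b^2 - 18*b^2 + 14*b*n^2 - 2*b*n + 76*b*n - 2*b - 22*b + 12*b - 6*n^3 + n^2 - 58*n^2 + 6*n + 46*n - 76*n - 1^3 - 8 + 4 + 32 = 2*b^3 + b^2*(-10*n - 17) + b*(14*n^2 + 74*n - 12) - 6*n^3 - 57*n^2 - 24*n + 27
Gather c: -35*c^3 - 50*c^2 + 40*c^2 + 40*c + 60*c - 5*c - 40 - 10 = -35*c^3 - 10*c^2 + 95*c - 50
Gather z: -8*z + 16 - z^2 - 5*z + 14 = -z^2 - 13*z + 30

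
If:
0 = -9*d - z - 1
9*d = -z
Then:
No Solution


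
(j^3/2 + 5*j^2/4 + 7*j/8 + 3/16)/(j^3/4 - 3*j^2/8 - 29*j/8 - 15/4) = (4*j^2 + 4*j + 1)/(2*(j^2 - 3*j - 10))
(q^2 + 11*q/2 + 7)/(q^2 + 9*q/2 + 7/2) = (q + 2)/(q + 1)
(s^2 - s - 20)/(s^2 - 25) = (s + 4)/(s + 5)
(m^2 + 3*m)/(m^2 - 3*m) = (m + 3)/(m - 3)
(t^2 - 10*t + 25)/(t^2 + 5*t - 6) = (t^2 - 10*t + 25)/(t^2 + 5*t - 6)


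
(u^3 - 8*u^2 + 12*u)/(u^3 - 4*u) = (u - 6)/(u + 2)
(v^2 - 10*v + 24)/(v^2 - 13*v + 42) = (v - 4)/(v - 7)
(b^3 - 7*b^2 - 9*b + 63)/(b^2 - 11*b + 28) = (b^2 - 9)/(b - 4)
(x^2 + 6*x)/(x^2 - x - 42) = x/(x - 7)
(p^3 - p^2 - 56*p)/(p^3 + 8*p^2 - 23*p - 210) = p*(p - 8)/(p^2 + p - 30)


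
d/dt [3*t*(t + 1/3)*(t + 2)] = 9*t^2 + 14*t + 2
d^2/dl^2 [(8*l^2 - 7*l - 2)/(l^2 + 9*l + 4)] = 2*(-79*l^3 - 102*l^2 + 30*l + 226)/(l^6 + 27*l^5 + 255*l^4 + 945*l^3 + 1020*l^2 + 432*l + 64)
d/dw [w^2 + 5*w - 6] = 2*w + 5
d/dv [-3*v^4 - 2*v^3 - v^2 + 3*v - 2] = -12*v^3 - 6*v^2 - 2*v + 3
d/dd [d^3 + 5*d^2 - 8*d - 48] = 3*d^2 + 10*d - 8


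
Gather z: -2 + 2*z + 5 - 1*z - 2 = z + 1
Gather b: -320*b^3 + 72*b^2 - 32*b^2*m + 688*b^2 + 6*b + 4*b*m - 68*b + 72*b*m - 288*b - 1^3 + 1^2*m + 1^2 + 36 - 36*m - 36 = -320*b^3 + b^2*(760 - 32*m) + b*(76*m - 350) - 35*m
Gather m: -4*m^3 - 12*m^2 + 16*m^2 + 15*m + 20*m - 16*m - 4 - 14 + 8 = -4*m^3 + 4*m^2 + 19*m - 10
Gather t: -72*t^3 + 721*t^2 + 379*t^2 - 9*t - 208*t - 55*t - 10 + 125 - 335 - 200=-72*t^3 + 1100*t^2 - 272*t - 420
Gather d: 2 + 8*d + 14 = 8*d + 16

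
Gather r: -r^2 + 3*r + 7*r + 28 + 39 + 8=-r^2 + 10*r + 75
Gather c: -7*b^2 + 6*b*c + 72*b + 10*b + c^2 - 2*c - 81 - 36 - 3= -7*b^2 + 82*b + c^2 + c*(6*b - 2) - 120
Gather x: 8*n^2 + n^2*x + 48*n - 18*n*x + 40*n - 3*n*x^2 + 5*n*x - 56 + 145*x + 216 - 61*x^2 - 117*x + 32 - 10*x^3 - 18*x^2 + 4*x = 8*n^2 + 88*n - 10*x^3 + x^2*(-3*n - 79) + x*(n^2 - 13*n + 32) + 192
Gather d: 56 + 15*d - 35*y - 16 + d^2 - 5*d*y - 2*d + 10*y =d^2 + d*(13 - 5*y) - 25*y + 40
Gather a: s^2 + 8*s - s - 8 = s^2 + 7*s - 8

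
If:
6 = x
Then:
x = 6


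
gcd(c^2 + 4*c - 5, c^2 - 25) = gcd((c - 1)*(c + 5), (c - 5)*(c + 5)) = c + 5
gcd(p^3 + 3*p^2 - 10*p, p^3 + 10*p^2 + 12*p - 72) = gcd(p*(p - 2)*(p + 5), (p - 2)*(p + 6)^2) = p - 2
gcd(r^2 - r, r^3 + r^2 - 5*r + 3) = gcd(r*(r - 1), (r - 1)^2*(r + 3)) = r - 1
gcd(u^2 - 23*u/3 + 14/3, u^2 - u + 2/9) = u - 2/3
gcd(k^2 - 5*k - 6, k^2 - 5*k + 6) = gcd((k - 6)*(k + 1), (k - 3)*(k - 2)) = 1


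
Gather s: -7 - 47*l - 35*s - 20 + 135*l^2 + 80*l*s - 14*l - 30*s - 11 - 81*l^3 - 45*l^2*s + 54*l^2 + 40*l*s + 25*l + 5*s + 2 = -81*l^3 + 189*l^2 - 36*l + s*(-45*l^2 + 120*l - 60) - 36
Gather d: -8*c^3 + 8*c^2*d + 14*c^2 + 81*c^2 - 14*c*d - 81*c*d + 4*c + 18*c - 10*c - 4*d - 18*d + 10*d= -8*c^3 + 95*c^2 + 12*c + d*(8*c^2 - 95*c - 12)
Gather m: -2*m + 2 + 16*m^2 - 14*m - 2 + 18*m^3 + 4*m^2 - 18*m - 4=18*m^3 + 20*m^2 - 34*m - 4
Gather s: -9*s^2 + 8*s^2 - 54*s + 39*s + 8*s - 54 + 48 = -s^2 - 7*s - 6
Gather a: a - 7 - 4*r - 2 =a - 4*r - 9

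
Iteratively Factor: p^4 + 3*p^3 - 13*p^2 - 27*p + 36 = (p + 3)*(p^3 - 13*p + 12) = (p - 1)*(p + 3)*(p^2 + p - 12) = (p - 1)*(p + 3)*(p + 4)*(p - 3)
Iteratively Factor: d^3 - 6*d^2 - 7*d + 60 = (d - 4)*(d^2 - 2*d - 15) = (d - 5)*(d - 4)*(d + 3)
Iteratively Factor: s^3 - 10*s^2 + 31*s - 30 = (s - 3)*(s^2 - 7*s + 10) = (s - 3)*(s - 2)*(s - 5)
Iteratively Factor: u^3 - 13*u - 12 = (u + 3)*(u^2 - 3*u - 4) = (u + 1)*(u + 3)*(u - 4)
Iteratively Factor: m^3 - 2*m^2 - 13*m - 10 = (m + 1)*(m^2 - 3*m - 10) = (m - 5)*(m + 1)*(m + 2)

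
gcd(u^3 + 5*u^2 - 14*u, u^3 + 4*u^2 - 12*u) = u^2 - 2*u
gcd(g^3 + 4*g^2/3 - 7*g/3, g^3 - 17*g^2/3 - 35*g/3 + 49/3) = g^2 + 4*g/3 - 7/3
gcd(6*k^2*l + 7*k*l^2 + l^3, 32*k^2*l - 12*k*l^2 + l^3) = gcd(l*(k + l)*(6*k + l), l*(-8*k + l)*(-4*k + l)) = l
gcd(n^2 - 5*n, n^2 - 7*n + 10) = n - 5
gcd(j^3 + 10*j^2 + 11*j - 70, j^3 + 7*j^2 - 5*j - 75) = j + 5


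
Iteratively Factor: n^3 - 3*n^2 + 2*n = (n)*(n^2 - 3*n + 2) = n*(n - 1)*(n - 2)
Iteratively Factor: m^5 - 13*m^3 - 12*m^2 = (m)*(m^4 - 13*m^2 - 12*m) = m*(m - 4)*(m^3 + 4*m^2 + 3*m) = m*(m - 4)*(m + 1)*(m^2 + 3*m) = m*(m - 4)*(m + 1)*(m + 3)*(m)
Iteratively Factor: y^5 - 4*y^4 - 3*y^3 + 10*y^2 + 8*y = (y - 4)*(y^4 - 3*y^2 - 2*y) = y*(y - 4)*(y^3 - 3*y - 2) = y*(y - 4)*(y + 1)*(y^2 - y - 2) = y*(y - 4)*(y - 2)*(y + 1)*(y + 1)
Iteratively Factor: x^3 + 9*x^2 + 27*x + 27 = (x + 3)*(x^2 + 6*x + 9) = (x + 3)^2*(x + 3)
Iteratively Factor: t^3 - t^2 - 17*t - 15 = (t + 1)*(t^2 - 2*t - 15) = (t - 5)*(t + 1)*(t + 3)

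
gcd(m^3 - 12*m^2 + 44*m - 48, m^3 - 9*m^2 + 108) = m - 6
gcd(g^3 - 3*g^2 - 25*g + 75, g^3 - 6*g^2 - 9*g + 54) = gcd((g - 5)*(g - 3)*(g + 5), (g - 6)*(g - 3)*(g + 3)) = g - 3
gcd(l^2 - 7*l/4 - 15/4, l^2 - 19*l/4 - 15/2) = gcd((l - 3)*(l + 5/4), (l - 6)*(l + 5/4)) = l + 5/4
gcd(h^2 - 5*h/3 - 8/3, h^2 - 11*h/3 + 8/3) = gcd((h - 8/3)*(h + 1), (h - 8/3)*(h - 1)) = h - 8/3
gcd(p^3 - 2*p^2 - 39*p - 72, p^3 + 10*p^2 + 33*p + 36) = p^2 + 6*p + 9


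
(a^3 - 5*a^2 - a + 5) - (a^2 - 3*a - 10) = a^3 - 6*a^2 + 2*a + 15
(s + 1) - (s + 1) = 0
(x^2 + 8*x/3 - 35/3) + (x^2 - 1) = 2*x^2 + 8*x/3 - 38/3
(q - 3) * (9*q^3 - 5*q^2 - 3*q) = 9*q^4 - 32*q^3 + 12*q^2 + 9*q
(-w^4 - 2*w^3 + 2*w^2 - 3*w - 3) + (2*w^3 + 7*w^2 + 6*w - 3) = -w^4 + 9*w^2 + 3*w - 6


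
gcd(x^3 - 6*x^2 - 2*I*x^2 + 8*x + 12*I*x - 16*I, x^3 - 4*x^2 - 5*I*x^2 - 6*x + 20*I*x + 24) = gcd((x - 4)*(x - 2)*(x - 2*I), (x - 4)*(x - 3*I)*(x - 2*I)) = x^2 + x*(-4 - 2*I) + 8*I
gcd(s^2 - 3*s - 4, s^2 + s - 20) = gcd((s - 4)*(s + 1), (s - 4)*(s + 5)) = s - 4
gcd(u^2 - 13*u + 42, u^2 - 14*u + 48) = u - 6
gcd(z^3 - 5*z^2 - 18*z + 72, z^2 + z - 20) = 1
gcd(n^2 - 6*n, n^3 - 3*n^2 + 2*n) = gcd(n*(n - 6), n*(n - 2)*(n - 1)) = n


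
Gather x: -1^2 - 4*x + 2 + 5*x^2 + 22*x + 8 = 5*x^2 + 18*x + 9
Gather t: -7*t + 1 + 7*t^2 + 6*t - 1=7*t^2 - t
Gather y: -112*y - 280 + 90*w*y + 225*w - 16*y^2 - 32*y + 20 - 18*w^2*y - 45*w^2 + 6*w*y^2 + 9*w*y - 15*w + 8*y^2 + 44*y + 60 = -45*w^2 + 210*w + y^2*(6*w - 8) + y*(-18*w^2 + 99*w - 100) - 200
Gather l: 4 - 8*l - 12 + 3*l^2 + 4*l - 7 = 3*l^2 - 4*l - 15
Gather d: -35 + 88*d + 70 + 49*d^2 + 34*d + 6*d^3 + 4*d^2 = 6*d^3 + 53*d^2 + 122*d + 35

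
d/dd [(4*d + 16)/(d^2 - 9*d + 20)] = 4*(-d^2 - 8*d + 56)/(d^4 - 18*d^3 + 121*d^2 - 360*d + 400)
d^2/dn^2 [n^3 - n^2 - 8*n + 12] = 6*n - 2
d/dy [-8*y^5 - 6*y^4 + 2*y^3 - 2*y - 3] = -40*y^4 - 24*y^3 + 6*y^2 - 2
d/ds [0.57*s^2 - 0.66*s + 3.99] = 1.14*s - 0.66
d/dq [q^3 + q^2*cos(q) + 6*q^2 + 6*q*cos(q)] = -q^2*sin(q) + 3*q^2 - 6*q*sin(q) + 2*q*cos(q) + 12*q + 6*cos(q)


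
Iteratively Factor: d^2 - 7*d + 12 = (d - 3)*(d - 4)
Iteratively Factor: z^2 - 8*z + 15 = (z - 3)*(z - 5)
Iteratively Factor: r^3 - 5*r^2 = (r)*(r^2 - 5*r) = r*(r - 5)*(r)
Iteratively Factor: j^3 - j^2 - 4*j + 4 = (j - 1)*(j^2 - 4) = (j - 2)*(j - 1)*(j + 2)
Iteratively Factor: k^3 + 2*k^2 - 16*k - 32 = (k - 4)*(k^2 + 6*k + 8) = (k - 4)*(k + 2)*(k + 4)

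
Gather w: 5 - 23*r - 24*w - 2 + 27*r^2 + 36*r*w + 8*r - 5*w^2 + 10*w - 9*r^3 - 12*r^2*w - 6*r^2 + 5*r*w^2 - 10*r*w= -9*r^3 + 21*r^2 - 15*r + w^2*(5*r - 5) + w*(-12*r^2 + 26*r - 14) + 3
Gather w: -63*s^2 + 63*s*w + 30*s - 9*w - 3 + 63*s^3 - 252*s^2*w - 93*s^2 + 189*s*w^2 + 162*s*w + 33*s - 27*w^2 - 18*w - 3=63*s^3 - 156*s^2 + 63*s + w^2*(189*s - 27) + w*(-252*s^2 + 225*s - 27) - 6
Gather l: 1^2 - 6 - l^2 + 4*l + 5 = -l^2 + 4*l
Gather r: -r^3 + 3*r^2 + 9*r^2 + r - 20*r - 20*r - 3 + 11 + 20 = -r^3 + 12*r^2 - 39*r + 28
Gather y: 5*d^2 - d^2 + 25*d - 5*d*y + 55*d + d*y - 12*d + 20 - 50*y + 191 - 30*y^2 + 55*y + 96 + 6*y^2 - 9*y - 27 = 4*d^2 + 68*d - 24*y^2 + y*(-4*d - 4) + 280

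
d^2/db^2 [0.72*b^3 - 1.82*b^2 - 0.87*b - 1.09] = 4.32*b - 3.64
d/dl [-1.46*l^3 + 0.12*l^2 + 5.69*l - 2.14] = -4.38*l^2 + 0.24*l + 5.69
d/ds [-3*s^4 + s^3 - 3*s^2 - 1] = 3*s*(-4*s^2 + s - 2)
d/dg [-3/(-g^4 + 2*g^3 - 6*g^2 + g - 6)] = 3*(-4*g^3 + 6*g^2 - 12*g + 1)/(g^4 - 2*g^3 + 6*g^2 - g + 6)^2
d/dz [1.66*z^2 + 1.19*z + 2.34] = 3.32*z + 1.19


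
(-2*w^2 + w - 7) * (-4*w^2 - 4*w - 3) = 8*w^4 + 4*w^3 + 30*w^2 + 25*w + 21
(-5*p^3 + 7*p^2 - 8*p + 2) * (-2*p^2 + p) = 10*p^5 - 19*p^4 + 23*p^3 - 12*p^2 + 2*p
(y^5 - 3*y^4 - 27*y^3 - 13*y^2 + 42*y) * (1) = y^5 - 3*y^4 - 27*y^3 - 13*y^2 + 42*y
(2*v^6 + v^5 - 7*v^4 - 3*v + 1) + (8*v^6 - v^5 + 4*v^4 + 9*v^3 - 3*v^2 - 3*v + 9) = 10*v^6 - 3*v^4 + 9*v^3 - 3*v^2 - 6*v + 10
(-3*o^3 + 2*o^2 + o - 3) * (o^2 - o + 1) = -3*o^5 + 5*o^4 - 4*o^3 - 2*o^2 + 4*o - 3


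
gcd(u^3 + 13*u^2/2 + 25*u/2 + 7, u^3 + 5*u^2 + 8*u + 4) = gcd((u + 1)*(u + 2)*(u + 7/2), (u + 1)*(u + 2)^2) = u^2 + 3*u + 2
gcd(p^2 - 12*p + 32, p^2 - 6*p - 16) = p - 8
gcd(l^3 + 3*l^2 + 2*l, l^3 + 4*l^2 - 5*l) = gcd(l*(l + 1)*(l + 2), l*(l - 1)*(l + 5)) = l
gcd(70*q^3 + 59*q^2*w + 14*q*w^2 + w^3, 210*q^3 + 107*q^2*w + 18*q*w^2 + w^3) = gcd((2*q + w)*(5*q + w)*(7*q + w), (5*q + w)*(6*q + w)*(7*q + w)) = 35*q^2 + 12*q*w + w^2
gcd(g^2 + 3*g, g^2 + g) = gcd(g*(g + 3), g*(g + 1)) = g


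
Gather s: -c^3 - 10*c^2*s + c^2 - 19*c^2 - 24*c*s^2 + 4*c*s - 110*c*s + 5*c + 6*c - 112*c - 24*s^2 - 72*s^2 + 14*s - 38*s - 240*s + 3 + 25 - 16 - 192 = -c^3 - 18*c^2 - 101*c + s^2*(-24*c - 96) + s*(-10*c^2 - 106*c - 264) - 180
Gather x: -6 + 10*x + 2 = 10*x - 4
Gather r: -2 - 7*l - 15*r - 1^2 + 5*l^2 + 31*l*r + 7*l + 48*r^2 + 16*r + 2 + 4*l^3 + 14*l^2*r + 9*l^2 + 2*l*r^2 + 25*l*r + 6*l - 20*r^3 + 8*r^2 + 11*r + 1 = 4*l^3 + 14*l^2 + 6*l - 20*r^3 + r^2*(2*l + 56) + r*(14*l^2 + 56*l + 12)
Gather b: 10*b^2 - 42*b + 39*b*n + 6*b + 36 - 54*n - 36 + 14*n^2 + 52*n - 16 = 10*b^2 + b*(39*n - 36) + 14*n^2 - 2*n - 16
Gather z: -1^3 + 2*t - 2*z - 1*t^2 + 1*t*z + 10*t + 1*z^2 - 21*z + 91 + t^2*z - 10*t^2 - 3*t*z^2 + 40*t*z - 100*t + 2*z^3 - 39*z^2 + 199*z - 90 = -11*t^2 - 88*t + 2*z^3 + z^2*(-3*t - 38) + z*(t^2 + 41*t + 176)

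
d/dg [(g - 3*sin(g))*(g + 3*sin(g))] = 2*g - 9*sin(2*g)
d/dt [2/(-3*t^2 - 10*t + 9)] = 4*(3*t + 5)/(3*t^2 + 10*t - 9)^2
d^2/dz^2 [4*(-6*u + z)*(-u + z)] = 8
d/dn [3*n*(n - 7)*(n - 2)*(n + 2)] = 12*n^3 - 63*n^2 - 24*n + 84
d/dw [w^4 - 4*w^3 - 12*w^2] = 4*w*(w^2 - 3*w - 6)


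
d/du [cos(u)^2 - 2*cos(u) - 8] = 2*(1 - cos(u))*sin(u)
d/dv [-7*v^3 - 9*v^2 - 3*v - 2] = -21*v^2 - 18*v - 3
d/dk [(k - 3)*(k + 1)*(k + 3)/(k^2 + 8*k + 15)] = (k^2 + 10*k - 7)/(k^2 + 10*k + 25)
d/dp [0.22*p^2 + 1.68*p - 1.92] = 0.44*p + 1.68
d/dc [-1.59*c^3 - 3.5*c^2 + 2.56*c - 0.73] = -4.77*c^2 - 7.0*c + 2.56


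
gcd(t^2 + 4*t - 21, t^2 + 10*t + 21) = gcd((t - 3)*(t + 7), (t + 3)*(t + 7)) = t + 7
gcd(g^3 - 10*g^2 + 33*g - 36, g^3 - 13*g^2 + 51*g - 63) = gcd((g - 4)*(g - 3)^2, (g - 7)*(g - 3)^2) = g^2 - 6*g + 9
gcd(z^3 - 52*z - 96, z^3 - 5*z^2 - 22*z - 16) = z^2 - 6*z - 16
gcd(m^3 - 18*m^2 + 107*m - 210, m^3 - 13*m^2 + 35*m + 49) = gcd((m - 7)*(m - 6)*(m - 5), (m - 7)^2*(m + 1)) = m - 7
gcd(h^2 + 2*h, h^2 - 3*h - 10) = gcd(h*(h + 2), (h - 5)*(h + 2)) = h + 2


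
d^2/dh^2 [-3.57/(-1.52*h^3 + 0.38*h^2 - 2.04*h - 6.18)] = ((2.7132 - 32.5584*h)*(1.52*h^3 - 0.38*h^2 + 2.04*h + 6.18) + 3.57*(4.56*h^2 - 0.76*h + 2.04)*(9.12*h^2 - 1.52*h + 4.08))/(1.52*h^3 - 0.38*h^2 + 2.04*h + 6.18)^3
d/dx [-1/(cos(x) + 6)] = -sin(x)/(cos(x) + 6)^2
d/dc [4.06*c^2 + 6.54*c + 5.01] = 8.12*c + 6.54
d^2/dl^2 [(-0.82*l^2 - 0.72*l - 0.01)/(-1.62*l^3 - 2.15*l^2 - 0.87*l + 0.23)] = (4.304016*l^6 + 11.337408*l^5 + 8.42724000000001*l^4 + 6.39397200000001*l^3 + 6.014118*l^2 + 2.270826*l + 0.399928)/(4.251528*l^9 + 16.92738*l^8 + 29.315034*l^7 + 26.308799*l^6 + 10.936719*l^5 - 0.252492000000001*l^4 - 1.665693*l^3 - 0.181056*l^2 + 0.138069*l - 0.012167)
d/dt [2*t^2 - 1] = 4*t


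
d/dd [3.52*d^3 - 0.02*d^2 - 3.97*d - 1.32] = 10.56*d^2 - 0.04*d - 3.97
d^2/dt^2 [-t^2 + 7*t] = -2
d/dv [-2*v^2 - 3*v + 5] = -4*v - 3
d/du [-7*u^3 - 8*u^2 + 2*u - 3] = -21*u^2 - 16*u + 2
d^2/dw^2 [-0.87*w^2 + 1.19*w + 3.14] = -1.74000000000000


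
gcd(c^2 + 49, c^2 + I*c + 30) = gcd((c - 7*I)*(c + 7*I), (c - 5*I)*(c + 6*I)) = 1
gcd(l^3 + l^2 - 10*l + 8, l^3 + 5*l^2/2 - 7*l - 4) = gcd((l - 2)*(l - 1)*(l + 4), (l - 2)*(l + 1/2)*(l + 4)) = l^2 + 2*l - 8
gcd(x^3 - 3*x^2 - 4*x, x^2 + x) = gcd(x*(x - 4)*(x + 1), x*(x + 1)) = x^2 + x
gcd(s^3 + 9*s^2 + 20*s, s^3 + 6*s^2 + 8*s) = s^2 + 4*s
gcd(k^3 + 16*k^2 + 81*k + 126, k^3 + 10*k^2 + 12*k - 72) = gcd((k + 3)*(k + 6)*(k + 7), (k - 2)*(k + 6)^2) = k + 6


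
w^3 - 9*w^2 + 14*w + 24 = (w - 6)*(w - 4)*(w + 1)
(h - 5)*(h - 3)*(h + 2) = h^3 - 6*h^2 - h + 30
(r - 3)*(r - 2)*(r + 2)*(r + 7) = r^4 + 4*r^3 - 25*r^2 - 16*r + 84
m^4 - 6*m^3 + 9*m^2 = m^2*(m - 3)^2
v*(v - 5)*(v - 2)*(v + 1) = v^4 - 6*v^3 + 3*v^2 + 10*v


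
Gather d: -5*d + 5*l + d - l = -4*d + 4*l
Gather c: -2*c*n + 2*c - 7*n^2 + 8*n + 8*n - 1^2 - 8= c*(2 - 2*n) - 7*n^2 + 16*n - 9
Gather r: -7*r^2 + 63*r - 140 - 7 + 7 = -7*r^2 + 63*r - 140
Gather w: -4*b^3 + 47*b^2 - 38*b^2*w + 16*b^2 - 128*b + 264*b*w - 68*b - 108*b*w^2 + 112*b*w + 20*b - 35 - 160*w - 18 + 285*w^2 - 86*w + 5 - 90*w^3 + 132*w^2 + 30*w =-4*b^3 + 63*b^2 - 176*b - 90*w^3 + w^2*(417 - 108*b) + w*(-38*b^2 + 376*b - 216) - 48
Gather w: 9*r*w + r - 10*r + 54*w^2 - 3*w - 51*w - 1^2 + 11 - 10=-9*r + 54*w^2 + w*(9*r - 54)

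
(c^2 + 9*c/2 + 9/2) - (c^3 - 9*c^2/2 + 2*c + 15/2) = -c^3 + 11*c^2/2 + 5*c/2 - 3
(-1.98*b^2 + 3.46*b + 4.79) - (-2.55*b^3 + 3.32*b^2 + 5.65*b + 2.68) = 2.55*b^3 - 5.3*b^2 - 2.19*b + 2.11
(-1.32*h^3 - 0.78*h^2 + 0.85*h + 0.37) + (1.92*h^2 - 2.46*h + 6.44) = -1.32*h^3 + 1.14*h^2 - 1.61*h + 6.81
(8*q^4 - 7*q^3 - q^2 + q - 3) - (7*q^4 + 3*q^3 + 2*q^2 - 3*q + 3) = q^4 - 10*q^3 - 3*q^2 + 4*q - 6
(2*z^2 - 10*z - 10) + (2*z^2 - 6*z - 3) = 4*z^2 - 16*z - 13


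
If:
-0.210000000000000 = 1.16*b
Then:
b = -0.18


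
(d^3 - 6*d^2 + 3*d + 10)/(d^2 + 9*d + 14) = (d^3 - 6*d^2 + 3*d + 10)/(d^2 + 9*d + 14)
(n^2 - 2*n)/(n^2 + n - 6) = n/(n + 3)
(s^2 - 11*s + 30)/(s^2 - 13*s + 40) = (s - 6)/(s - 8)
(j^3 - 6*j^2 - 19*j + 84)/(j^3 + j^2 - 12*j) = (j - 7)/j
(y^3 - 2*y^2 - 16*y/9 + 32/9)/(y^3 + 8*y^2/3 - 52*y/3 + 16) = (y + 4/3)/(y + 6)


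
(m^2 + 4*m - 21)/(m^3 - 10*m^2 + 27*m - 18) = (m + 7)/(m^2 - 7*m + 6)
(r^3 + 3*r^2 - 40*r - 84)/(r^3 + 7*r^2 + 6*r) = (r^3 + 3*r^2 - 40*r - 84)/(r*(r^2 + 7*r + 6))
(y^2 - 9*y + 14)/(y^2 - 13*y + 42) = (y - 2)/(y - 6)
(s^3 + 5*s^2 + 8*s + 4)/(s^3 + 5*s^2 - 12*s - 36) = (s^2 + 3*s + 2)/(s^2 + 3*s - 18)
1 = 1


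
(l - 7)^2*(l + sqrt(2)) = l^3 - 14*l^2 + sqrt(2)*l^2 - 14*sqrt(2)*l + 49*l + 49*sqrt(2)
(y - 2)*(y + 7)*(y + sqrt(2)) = y^3 + sqrt(2)*y^2 + 5*y^2 - 14*y + 5*sqrt(2)*y - 14*sqrt(2)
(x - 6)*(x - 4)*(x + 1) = x^3 - 9*x^2 + 14*x + 24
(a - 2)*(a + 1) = a^2 - a - 2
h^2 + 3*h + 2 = (h + 1)*(h + 2)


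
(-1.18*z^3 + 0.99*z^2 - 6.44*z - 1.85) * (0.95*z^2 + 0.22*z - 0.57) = -1.121*z^5 + 0.6809*z^4 - 5.2276*z^3 - 3.7386*z^2 + 3.2638*z + 1.0545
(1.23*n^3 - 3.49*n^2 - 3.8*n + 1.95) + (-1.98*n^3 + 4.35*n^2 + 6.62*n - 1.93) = -0.75*n^3 + 0.859999999999999*n^2 + 2.82*n + 0.02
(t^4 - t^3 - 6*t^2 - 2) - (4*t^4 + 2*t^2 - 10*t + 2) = -3*t^4 - t^3 - 8*t^2 + 10*t - 4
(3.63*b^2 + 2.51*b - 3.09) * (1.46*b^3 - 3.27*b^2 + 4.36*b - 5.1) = 5.2998*b^5 - 8.2055*b^4 + 3.1077*b^3 + 2.5349*b^2 - 26.2734*b + 15.759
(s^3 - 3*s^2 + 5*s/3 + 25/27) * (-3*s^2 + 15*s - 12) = -3*s^5 + 24*s^4 - 62*s^3 + 524*s^2/9 - 55*s/9 - 100/9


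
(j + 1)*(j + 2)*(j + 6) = j^3 + 9*j^2 + 20*j + 12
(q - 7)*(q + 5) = q^2 - 2*q - 35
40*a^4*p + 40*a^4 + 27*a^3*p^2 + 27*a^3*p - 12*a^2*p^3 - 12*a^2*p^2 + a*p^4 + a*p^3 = (-8*a + p)*(-5*a + p)*(a + p)*(a*p + a)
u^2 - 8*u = u*(u - 8)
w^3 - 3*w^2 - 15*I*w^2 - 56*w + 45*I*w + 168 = (w - 3)*(w - 8*I)*(w - 7*I)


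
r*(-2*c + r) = -2*c*r + r^2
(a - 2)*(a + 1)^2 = a^3 - 3*a - 2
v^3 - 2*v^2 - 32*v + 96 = (v - 4)^2*(v + 6)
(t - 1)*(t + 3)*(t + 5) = t^3 + 7*t^2 + 7*t - 15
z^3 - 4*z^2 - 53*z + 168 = (z - 8)*(z - 3)*(z + 7)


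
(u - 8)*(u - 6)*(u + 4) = u^3 - 10*u^2 - 8*u + 192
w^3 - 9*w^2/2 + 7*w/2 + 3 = (w - 3)*(w - 2)*(w + 1/2)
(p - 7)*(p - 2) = p^2 - 9*p + 14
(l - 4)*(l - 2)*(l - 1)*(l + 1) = l^4 - 6*l^3 + 7*l^2 + 6*l - 8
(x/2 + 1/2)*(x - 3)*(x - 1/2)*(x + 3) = x^4/2 + x^3/4 - 19*x^2/4 - 9*x/4 + 9/4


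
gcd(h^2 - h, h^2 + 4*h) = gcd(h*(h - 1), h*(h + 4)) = h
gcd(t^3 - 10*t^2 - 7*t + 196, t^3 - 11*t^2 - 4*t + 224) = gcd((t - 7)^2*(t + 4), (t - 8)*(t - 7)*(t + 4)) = t^2 - 3*t - 28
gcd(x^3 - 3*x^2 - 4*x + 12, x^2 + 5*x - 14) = x - 2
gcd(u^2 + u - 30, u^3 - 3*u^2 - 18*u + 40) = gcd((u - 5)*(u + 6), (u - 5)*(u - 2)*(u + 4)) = u - 5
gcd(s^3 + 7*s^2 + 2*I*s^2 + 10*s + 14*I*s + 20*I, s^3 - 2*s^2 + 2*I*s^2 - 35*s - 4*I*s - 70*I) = s^2 + s*(5 + 2*I) + 10*I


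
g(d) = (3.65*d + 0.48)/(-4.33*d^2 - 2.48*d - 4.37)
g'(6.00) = 0.02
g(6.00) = -0.13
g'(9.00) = 0.01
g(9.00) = -0.09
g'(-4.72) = 0.04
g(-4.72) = 0.19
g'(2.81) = 0.06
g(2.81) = -0.24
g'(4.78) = 0.03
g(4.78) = -0.16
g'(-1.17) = 0.04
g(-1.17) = 0.51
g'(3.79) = 0.04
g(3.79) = -0.19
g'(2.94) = 0.06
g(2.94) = -0.23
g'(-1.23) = 0.07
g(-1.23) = 0.51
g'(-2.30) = 0.13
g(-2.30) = 0.37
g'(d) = (3.65*d + 0.48)*(8.66*d + 2.48)/(-4.33*d^2 - 2.48*d - 4.37)^2 + 3.65/(-4.33*d^2 - 2.48*d - 4.37) = (15.8045*d^2 + 4.1568*d - 14.7601)/(18.7489*d^4 + 21.4768*d^3 + 43.9946*d^2 + 21.6752*d + 19.0969)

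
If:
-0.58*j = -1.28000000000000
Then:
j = 2.21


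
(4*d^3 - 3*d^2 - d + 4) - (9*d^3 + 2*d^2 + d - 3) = -5*d^3 - 5*d^2 - 2*d + 7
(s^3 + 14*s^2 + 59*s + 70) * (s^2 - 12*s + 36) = s^5 + 2*s^4 - 73*s^3 - 134*s^2 + 1284*s + 2520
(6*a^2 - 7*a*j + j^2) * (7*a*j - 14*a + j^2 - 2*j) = 42*a^3*j - 84*a^3 - 43*a^2*j^2 + 86*a^2*j + j^4 - 2*j^3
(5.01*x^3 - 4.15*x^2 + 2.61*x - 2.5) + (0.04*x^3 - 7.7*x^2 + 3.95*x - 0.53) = 5.05*x^3 - 11.85*x^2 + 6.56*x - 3.03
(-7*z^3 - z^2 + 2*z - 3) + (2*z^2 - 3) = -7*z^3 + z^2 + 2*z - 6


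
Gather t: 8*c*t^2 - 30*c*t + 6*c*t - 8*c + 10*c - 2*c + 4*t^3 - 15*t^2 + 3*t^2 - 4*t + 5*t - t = -24*c*t + 4*t^3 + t^2*(8*c - 12)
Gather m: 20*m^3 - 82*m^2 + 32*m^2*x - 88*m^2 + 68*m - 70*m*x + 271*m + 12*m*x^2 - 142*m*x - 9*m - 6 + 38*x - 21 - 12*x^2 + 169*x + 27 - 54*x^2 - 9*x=20*m^3 + m^2*(32*x - 170) + m*(12*x^2 - 212*x + 330) - 66*x^2 + 198*x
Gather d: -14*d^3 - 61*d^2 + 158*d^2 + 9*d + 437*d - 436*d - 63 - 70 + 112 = -14*d^3 + 97*d^2 + 10*d - 21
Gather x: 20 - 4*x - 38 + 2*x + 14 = -2*x - 4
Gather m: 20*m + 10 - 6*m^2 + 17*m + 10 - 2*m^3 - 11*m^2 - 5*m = -2*m^3 - 17*m^2 + 32*m + 20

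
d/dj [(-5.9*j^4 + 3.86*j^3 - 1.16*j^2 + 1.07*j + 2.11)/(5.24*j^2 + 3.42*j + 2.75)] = (-61.832*j^5 - 40.3076*j^4 - 38.4976*j^3 + 22.271*j^2 - 28.4928*j - 4.2737)/(27.4576*j^4 + 35.8416*j^3 + 40.5164*j^2 + 18.81*j + 7.5625)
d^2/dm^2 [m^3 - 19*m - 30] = 6*m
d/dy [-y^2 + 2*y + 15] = 2 - 2*y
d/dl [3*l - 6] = 3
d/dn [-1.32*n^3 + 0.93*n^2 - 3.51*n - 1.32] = -3.96*n^2 + 1.86*n - 3.51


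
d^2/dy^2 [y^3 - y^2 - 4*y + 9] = 6*y - 2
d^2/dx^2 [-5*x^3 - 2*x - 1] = -30*x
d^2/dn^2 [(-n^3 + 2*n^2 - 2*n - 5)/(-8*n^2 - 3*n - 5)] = 10*(29*n^3 + 249*n^2 + 39*n - 47)/(512*n^6 + 576*n^5 + 1176*n^4 + 747*n^3 + 735*n^2 + 225*n + 125)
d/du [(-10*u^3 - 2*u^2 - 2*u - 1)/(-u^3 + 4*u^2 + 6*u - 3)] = (-42*u^4 - 124*u^3 + 83*u^2 + 20*u + 12)/(u^6 - 8*u^5 + 4*u^4 + 54*u^3 + 12*u^2 - 36*u + 9)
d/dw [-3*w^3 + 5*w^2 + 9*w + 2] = -9*w^2 + 10*w + 9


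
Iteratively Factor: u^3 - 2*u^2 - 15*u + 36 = (u - 3)*(u^2 + u - 12) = (u - 3)*(u + 4)*(u - 3)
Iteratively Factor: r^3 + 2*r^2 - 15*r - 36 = (r + 3)*(r^2 - r - 12) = (r - 4)*(r + 3)*(r + 3)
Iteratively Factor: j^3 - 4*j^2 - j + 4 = (j + 1)*(j^2 - 5*j + 4) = (j - 1)*(j + 1)*(j - 4)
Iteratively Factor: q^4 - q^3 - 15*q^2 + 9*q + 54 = (q - 3)*(q^3 + 2*q^2 - 9*q - 18) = (q - 3)^2*(q^2 + 5*q + 6) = (q - 3)^2*(q + 3)*(q + 2)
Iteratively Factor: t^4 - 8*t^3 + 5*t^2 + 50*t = (t - 5)*(t^3 - 3*t^2 - 10*t) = (t - 5)*(t + 2)*(t^2 - 5*t) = (t - 5)^2*(t + 2)*(t)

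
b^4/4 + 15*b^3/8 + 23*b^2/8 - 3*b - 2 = (b/4 + 1)*(b - 1)*(b + 1/2)*(b + 4)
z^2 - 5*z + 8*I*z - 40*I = (z - 5)*(z + 8*I)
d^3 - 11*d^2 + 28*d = d*(d - 7)*(d - 4)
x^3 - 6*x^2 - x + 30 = (x - 5)*(x - 3)*(x + 2)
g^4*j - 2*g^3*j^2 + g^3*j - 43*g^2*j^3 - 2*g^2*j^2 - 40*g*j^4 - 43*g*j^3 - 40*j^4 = (g - 8*j)*(g + j)*(g + 5*j)*(g*j + j)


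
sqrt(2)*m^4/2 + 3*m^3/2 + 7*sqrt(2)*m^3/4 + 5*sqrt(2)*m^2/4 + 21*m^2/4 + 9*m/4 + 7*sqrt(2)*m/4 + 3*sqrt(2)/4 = (m + 1/2)*(m + 3)*(m + sqrt(2)/2)*(sqrt(2)*m/2 + 1)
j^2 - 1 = (j - 1)*(j + 1)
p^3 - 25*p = p*(p - 5)*(p + 5)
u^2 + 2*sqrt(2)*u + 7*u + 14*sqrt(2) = (u + 7)*(u + 2*sqrt(2))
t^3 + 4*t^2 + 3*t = t*(t + 1)*(t + 3)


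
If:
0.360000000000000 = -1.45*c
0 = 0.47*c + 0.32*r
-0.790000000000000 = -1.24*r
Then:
No Solution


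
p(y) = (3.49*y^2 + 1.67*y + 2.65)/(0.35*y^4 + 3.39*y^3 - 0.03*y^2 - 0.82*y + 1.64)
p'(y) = (6.98*y + 1.67)/(0.35*y^4 + 3.39*y^3 - 0.03*y^2 - 0.82*y + 1.64) + (3.49*y^2 + 1.67*y + 2.65)*(-1.4*y^3 - 10.17*y^2 + 0.06*y + 0.82)/(0.35*y^4 + 3.39*y^3 - 0.03*y^2 - 0.82*y + 1.64)^2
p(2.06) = 0.58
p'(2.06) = -0.44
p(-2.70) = -0.53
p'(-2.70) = -0.16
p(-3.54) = -0.44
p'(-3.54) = -0.06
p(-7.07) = -0.52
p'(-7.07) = 0.13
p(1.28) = 1.22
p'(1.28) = -1.43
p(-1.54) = -1.10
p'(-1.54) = -1.46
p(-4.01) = -0.42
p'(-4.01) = -0.03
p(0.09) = 1.80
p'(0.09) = 2.32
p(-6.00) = -0.43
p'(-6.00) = 0.05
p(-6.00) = -0.43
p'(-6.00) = 0.05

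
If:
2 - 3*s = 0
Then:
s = 2/3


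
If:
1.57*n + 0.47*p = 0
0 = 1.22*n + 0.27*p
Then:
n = 0.00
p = 0.00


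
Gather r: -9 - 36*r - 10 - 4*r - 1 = -40*r - 20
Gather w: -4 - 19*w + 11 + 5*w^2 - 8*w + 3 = 5*w^2 - 27*w + 10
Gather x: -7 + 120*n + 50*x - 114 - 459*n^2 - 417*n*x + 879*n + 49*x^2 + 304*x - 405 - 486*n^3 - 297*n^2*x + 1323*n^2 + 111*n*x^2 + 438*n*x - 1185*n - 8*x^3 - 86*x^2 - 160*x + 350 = -486*n^3 + 864*n^2 - 186*n - 8*x^3 + x^2*(111*n - 37) + x*(-297*n^2 + 21*n + 194) - 176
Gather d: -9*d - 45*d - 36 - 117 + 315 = 162 - 54*d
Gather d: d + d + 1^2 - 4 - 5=2*d - 8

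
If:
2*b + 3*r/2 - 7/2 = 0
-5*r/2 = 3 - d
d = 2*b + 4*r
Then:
No Solution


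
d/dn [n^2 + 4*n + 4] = 2*n + 4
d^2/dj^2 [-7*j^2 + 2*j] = -14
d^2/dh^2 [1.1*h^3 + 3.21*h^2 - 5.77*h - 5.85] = 6.6*h + 6.42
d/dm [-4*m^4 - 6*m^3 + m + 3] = -16*m^3 - 18*m^2 + 1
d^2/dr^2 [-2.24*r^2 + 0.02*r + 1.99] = -4.48000000000000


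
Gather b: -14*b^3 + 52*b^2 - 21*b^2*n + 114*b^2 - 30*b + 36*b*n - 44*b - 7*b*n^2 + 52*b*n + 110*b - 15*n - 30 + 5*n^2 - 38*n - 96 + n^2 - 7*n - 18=-14*b^3 + b^2*(166 - 21*n) + b*(-7*n^2 + 88*n + 36) + 6*n^2 - 60*n - 144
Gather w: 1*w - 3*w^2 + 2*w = -3*w^2 + 3*w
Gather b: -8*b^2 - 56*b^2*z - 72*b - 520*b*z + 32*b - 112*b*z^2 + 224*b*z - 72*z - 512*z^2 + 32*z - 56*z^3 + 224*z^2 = b^2*(-56*z - 8) + b*(-112*z^2 - 296*z - 40) - 56*z^3 - 288*z^2 - 40*z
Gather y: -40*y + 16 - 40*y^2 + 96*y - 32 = -40*y^2 + 56*y - 16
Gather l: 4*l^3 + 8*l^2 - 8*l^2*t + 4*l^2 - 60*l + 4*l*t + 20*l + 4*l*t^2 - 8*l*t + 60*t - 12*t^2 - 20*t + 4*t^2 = 4*l^3 + l^2*(12 - 8*t) + l*(4*t^2 - 4*t - 40) - 8*t^2 + 40*t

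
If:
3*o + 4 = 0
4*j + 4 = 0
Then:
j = -1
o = -4/3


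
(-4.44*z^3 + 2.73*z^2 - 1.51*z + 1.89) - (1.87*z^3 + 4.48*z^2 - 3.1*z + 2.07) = -6.31*z^3 - 1.75*z^2 + 1.59*z - 0.18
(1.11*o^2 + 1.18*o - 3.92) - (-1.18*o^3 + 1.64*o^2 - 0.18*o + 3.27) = 1.18*o^3 - 0.53*o^2 + 1.36*o - 7.19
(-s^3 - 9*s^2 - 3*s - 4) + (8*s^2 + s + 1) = -s^3 - s^2 - 2*s - 3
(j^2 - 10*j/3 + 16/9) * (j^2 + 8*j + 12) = j^4 + 14*j^3/3 - 116*j^2/9 - 232*j/9 + 64/3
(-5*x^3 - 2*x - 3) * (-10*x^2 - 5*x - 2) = 50*x^5 + 25*x^4 + 30*x^3 + 40*x^2 + 19*x + 6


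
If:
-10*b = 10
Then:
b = -1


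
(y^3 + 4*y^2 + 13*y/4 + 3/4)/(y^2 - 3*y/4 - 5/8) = 2*(2*y^2 + 7*y + 3)/(4*y - 5)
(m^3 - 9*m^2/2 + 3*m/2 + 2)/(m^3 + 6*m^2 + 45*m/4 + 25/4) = 2*(2*m^3 - 9*m^2 + 3*m + 4)/(4*m^3 + 24*m^2 + 45*m + 25)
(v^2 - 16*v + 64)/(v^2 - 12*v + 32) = (v - 8)/(v - 4)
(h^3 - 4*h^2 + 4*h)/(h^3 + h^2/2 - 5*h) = 2*(h - 2)/(2*h + 5)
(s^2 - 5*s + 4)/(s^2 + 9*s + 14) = (s^2 - 5*s + 4)/(s^2 + 9*s + 14)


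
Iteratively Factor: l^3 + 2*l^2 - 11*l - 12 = (l + 1)*(l^2 + l - 12) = (l + 1)*(l + 4)*(l - 3)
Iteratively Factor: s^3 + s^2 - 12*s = (s - 3)*(s^2 + 4*s) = s*(s - 3)*(s + 4)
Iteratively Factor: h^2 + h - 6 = (h + 3)*(h - 2)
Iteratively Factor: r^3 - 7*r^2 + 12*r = (r - 4)*(r^2 - 3*r) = (r - 4)*(r - 3)*(r)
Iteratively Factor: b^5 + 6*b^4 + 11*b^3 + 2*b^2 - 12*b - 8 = (b - 1)*(b^4 + 7*b^3 + 18*b^2 + 20*b + 8) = (b - 1)*(b + 2)*(b^3 + 5*b^2 + 8*b + 4) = (b - 1)*(b + 1)*(b + 2)*(b^2 + 4*b + 4) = (b - 1)*(b + 1)*(b + 2)^2*(b + 2)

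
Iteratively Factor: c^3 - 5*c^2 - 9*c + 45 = (c + 3)*(c^2 - 8*c + 15) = (c - 5)*(c + 3)*(c - 3)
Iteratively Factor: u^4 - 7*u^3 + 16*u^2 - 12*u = (u - 3)*(u^3 - 4*u^2 + 4*u) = u*(u - 3)*(u^2 - 4*u + 4) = u*(u - 3)*(u - 2)*(u - 2)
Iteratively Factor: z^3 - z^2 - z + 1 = (z - 1)*(z^2 - 1) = (z - 1)^2*(z + 1)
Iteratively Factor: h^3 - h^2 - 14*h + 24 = (h - 3)*(h^2 + 2*h - 8) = (h - 3)*(h + 4)*(h - 2)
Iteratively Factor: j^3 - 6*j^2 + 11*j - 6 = (j - 3)*(j^2 - 3*j + 2) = (j - 3)*(j - 2)*(j - 1)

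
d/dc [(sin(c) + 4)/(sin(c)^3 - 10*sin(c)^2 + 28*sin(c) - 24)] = 2*(-3*sin(c) + cos(c)^2 + 33)*cos(c)/((sin(c) - 6)^2*(sin(c) - 2)^3)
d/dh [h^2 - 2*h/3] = 2*h - 2/3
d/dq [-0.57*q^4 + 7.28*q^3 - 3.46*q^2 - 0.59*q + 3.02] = -2.28*q^3 + 21.84*q^2 - 6.92*q - 0.59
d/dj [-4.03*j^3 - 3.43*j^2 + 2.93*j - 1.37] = -12.09*j^2 - 6.86*j + 2.93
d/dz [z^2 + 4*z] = 2*z + 4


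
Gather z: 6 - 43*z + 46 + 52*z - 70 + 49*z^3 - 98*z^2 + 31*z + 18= 49*z^3 - 98*z^2 + 40*z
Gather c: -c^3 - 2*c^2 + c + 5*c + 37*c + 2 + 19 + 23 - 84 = -c^3 - 2*c^2 + 43*c - 40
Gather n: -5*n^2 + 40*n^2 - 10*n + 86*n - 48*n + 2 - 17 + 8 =35*n^2 + 28*n - 7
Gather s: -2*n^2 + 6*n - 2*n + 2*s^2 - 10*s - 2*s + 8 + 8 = -2*n^2 + 4*n + 2*s^2 - 12*s + 16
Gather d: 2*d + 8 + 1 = 2*d + 9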